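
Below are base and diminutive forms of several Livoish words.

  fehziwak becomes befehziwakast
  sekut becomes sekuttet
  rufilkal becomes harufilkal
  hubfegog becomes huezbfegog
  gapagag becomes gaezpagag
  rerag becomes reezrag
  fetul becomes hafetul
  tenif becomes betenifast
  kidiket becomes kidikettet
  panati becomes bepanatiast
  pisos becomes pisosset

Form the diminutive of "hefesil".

sekut and fetul both have last vowel 'u' yet inflect differently (sekuttet, hafetul), so the last vowel is not what conditions the rule; the final letter is.
"hefesil" ends in -l. The stems ending in -l (rufilkal → harufilkal, fetul → hafetul) add the prefix ha-.
The other patterns: stems ending in -s or -t double the final consonant and add -et; stems ending in -g insert -ez- after the first vowel; stems ending in -f, -i or -k add be- … -ast around the stem.
So hefesil → hahefesil.

hahefesil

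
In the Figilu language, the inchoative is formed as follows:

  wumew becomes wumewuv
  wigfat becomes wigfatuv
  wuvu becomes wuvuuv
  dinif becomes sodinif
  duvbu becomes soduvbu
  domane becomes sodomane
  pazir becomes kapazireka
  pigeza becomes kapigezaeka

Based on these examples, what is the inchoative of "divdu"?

sodivdu

"divdu" begins with d-. The stems beginning with d- (dinif → sodinif, duvbu → soduvbu, domane → sodomane) add the prefix so-.
So divdu → sodivdu.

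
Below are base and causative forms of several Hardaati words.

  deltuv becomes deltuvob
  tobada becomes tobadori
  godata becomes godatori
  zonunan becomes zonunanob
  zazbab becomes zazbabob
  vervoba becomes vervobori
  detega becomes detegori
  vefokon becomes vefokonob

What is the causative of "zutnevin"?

"zutnevin" ends in -n. The stems ending in -n (zonunan → zonunanob, vefokon → vefokonob) add -ob.
So zutnevin → zutnevinob.

zutnevinob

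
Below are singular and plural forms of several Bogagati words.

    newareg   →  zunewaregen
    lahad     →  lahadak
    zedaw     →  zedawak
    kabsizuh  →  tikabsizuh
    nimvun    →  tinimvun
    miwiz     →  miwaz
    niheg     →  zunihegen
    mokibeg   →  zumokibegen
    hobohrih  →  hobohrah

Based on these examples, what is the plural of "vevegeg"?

"vevegeg" has last vowel 'e'. The stems whose last vowel is 'e' (niheg → zunihegen, mokibeg → zumokibegen, newareg → zunewaregen) add zu- … -en around the stem.
The other patterns: stems whose last vowel is 'u' add the prefix ti-; stems whose last vowel is 'i' change the last vowel to 'a'; stems whose last vowel is 'a' add -ak.
So vevegeg → zuvevegegen.

zuvevegegen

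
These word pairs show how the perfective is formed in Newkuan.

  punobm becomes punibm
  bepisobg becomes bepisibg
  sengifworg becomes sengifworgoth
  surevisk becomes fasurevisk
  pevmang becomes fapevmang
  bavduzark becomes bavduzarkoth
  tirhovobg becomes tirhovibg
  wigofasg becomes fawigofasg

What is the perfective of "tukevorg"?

tukevorgoth

bepisobg and sengifworg both end in -g yet inflect differently (bepisibg, sengifworgoth), so the final letter is not what conditions the rule; the second-to-last letter is.
"tukevorg" has second-to-last letter 'r'. The stems whose second-to-last letter is 'r' (bavduzark → bavduzarkoth, sengifworg → sengifworgoth) add -oth.
So tukevorg → tukevorgoth.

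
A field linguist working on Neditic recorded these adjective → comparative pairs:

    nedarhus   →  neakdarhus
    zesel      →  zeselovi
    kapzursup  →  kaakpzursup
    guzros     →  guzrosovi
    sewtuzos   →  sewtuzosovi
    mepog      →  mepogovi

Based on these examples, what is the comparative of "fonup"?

foaknup

"fonup" has last vowel 'u'. The stems whose last vowel is 'u' (kapzursup → kaakpzursup, nedarhus → neakdarhus) insert -ak- after the first vowel.
The other pattern: stems whose last vowel is 'e' or 'o' add -ovi.
So fonup → foaknup.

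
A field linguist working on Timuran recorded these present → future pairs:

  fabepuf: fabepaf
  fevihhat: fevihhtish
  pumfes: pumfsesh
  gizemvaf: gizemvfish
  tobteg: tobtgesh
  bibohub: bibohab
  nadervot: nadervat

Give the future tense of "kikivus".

kikivas

gizemvaf and fabepuf both end in -f yet inflect differently (gizemvfish, fabepaf), so the final letter is not what conditions the rule; the last vowel is.
"kikivus" has last vowel 'u'. The stems whose last vowel is 'u' (fabepuf → fabepaf, bibohub → bibohab) change the last vowel to 'a'.
The other patterns: stems whose last vowel is 'a' delete the last vowel and add -ish; stems whose last vowel is 'e' delete the last vowel and add -esh.
So kikivus → kikivas.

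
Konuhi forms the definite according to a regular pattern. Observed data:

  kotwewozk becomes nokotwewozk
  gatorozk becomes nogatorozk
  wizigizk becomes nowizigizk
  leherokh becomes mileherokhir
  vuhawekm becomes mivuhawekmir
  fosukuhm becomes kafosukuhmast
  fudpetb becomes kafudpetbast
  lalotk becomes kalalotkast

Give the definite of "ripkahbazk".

"ripkahbazk" has second-to-last letter 'z'. The stems whose second-to-last letter is 'z' (kotwewozk → nokotwewozk, gatorozk → nogatorozk, wizigizk → nowizigizk) add the prefix no-.
So ripkahbazk → noripkahbazk.

noripkahbazk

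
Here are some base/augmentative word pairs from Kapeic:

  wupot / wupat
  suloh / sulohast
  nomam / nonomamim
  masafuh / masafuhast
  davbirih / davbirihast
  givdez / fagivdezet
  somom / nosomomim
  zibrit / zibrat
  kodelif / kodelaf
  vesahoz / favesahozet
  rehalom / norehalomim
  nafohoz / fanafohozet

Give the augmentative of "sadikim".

"sadikim" ends in -m. The stems ending in -m (somom → nosomomim, nomam → nonomamim, rehalom → norehalomim) add no- … -im around the stem.
So sadikim → nosadikimim.

nosadikimim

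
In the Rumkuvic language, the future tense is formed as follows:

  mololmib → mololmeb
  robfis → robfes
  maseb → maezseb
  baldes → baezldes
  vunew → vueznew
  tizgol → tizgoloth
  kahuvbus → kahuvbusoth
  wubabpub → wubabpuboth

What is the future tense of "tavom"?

"tavom" has last vowel 'o'. The one such stem in the data (tizgol → tizgoloth) adds -oth, so the same rule applies.
So tavom → tavomoth.

tavomoth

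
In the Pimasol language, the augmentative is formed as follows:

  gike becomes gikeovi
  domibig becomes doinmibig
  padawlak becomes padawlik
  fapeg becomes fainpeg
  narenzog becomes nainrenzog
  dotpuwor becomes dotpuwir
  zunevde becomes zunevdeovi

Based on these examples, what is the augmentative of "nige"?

nigeovi

zunevde and fapeg both have last vowel 'e' yet inflect differently (zunevdeovi, fainpeg), so the last vowel is not what conditions the rule; the final letter is.
"nige" ends in -e. The stems ending in -e (zunevde → zunevdeovi, gike → gikeovi) add -ovi.
So nige → nigeovi.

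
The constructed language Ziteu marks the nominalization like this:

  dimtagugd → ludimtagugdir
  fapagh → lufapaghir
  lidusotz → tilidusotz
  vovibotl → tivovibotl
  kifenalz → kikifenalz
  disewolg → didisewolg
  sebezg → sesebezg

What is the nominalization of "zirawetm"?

lidusotz and kifenalz both end in -z yet inflect differently (tilidusotz, kikifenalz), so the final letter is not what conditions the rule; the second-to-last letter is.
"zirawetm" has second-to-last letter 't'. The stems whose second-to-last letter is 't' (lidusotz → tilidusotz, vovibotl → tivovibotl) add the prefix ti-.
So zirawetm → tizirawetm.

tizirawetm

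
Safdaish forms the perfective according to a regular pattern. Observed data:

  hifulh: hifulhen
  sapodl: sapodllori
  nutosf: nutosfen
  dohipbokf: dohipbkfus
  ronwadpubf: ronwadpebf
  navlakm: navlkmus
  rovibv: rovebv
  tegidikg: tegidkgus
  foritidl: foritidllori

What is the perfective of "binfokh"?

ronwadpubf and dohipbokf both end in -f yet inflect differently (ronwadpebf, dohipbkfus), so the final letter is not what conditions the rule; the second-to-last letter is.
"binfokh" has second-to-last letter 'k'. The stems whose second-to-last letter is 'k' (navlakm → navlkmus, dohipbokf → dohipbkfus, tegidikg → tegidkgus) delete the last vowel and add -us.
So binfokh → binfkhus.

binfkhus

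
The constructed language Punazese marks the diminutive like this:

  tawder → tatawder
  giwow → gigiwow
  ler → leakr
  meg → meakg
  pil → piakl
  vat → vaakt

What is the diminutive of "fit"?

fiakt

"fit" has 1 vowel. The stems with 1 vowel (ler → leakr, meg → meakg, pil → piakl) insert -ak- after the first vowel.
The other pattern: stems with 2 vowels repeat the first consonant+vowel as a prefix.
So fit → fiakt.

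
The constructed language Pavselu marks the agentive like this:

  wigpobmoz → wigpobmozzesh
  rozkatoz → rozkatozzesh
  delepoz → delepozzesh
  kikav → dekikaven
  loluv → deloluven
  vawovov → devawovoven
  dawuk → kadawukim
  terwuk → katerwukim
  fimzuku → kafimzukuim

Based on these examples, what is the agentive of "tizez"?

"tizez" ends in -z. The stems ending in -z (wigpobmoz → wigpobmozzesh, rozkatoz → rozkatozzesh, delepoz → delepozzesh) double the final consonant and add -esh.
So tizez → tizezzesh.

tizezzesh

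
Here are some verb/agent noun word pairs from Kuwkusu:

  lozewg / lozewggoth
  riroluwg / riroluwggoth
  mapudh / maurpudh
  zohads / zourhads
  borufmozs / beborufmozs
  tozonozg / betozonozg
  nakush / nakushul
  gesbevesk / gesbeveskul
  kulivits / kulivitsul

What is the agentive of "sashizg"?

besashizg

"sashizg" has second-to-last letter 'z'. The stems whose second-to-last letter is 'z' (borufmozs → beborufmozs, tozonozg → betozonozg) add the prefix be-.
So sashizg → besashizg.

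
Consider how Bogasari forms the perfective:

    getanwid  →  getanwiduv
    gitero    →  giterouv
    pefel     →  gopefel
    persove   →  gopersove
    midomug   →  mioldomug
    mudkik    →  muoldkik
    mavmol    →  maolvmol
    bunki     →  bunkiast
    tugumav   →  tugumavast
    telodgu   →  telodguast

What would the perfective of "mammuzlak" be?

maolmmuzlak

"mammuzlak" begins with m-. The stems beginning with m- (midomug → mioldomug, mudkik → muoldkik, mavmol → maolvmol) insert -ol- after the first vowel.
So mammuzlak → maolmmuzlak.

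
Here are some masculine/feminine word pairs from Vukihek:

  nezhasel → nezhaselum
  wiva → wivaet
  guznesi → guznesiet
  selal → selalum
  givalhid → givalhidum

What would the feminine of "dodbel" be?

selal and wiva both have last vowel 'a' yet inflect differently (selalum, wivaet), so the last vowel is not what conditions the rule; whether the stem ends in a vowel or a consonant is.
"dodbel" ends in a consonant. The stems ending in a consonant (nezhasel → nezhaselum, givalhid → givalhidum, selal → selalum) add -um.
So dodbel → dodbelum.

dodbelum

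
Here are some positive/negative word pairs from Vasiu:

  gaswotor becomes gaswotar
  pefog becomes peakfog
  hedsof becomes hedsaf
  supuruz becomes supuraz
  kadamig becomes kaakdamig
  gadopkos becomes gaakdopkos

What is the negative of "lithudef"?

lithudaf

pefog and gaswotor both have last vowel 'o' yet inflect differently (peakfog, gaswotar), so the last vowel is not what conditions the rule; the final letter is.
"lithudef" ends in -f. The one such stem in the data (hedsof → hedsaf) changes the last vowel to 'a' (as do gaswotor, supuruz), so the same rule applies.
The other pattern: stems ending in -g or -s insert -ak- after the first vowel.
So lithudef → lithudaf.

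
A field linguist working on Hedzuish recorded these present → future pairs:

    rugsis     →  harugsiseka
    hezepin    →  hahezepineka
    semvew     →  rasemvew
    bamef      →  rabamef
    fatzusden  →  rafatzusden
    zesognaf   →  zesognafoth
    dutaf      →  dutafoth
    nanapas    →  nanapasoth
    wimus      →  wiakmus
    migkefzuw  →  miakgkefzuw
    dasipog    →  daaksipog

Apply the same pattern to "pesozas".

pesozasoth

hezepin and fatzusden both end in -n yet inflect differently (hahezepineka, rafatzusden), so the final letter is not what conditions the rule; the last vowel is.
"pesozas" has last vowel 'a'. The stems whose last vowel is 'a' (zesognaf → zesognafoth, dutaf → dutafoth, nanapas → nanapasoth) add -oth.
So pesozas → pesozasoth.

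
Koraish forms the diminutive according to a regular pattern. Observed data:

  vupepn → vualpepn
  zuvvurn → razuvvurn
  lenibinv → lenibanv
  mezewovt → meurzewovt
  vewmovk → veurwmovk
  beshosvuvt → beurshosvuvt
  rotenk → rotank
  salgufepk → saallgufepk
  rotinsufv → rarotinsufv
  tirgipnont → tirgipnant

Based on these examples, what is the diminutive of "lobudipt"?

loalbudipt

"lobudipt" has second-to-last letter 'p'. The stems whose second-to-last letter is 'p' (salgufepk → saallgufepk, vupepn → vualpepn) insert -al- after the first vowel.
So lobudipt → loalbudipt.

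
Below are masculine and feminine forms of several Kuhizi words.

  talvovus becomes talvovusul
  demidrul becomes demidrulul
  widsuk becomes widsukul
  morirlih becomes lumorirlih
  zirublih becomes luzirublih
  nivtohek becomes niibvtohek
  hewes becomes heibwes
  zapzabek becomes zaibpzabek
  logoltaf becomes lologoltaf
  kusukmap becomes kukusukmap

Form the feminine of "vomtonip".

widsuk and nivtohek both end in -k yet inflect differently (widsukul, niibvtohek), so the final letter is not what conditions the rule; the last vowel is.
"vomtonip" has last vowel 'i'. The stems whose last vowel is 'i' (morirlih → lumorirlih, zirublih → luzirublih) add the prefix lu-.
So vomtonip → luvomtonip.

luvomtonip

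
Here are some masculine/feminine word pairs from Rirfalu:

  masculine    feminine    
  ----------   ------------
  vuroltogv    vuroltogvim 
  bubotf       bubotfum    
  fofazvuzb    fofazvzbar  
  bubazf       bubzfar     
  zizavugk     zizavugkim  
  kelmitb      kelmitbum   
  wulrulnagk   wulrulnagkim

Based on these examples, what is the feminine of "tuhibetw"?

tuhibetwum

fofazvuzb and kelmitb both end in -b yet inflect differently (fofazvzbar, kelmitbum), so the final letter is not what conditions the rule; the second-to-last letter is.
"tuhibetw" has second-to-last letter 't'. The stems whose second-to-last letter is 't' (kelmitb → kelmitbum, bubotf → bubotfum) add -um.
The other patterns: stems whose second-to-last letter is 'z' delete the last vowel and add -ar; stems whose second-to-last letter is 'g' add -im.
So tuhibetw → tuhibetwum.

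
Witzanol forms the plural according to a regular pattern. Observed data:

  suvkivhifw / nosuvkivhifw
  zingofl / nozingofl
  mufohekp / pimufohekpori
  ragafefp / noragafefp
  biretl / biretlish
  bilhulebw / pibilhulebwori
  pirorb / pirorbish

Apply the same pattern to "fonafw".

ragafefp and mufohekp both end in -p yet inflect differently (noragafefp, pimufohekpori), so the final letter is not what conditions the rule; the second-to-last letter is.
"fonafw" has second-to-last letter 'f'. The stems whose second-to-last letter is 'f' (zingofl → nozingofl, suvkivhifw → nosuvkivhifw, ragafefp → noragafefp) add the prefix no-.
The other patterns: stems whose second-to-last letter is 'b' or 'k' add pi- … -ori around the stem; stems whose second-to-last letter is 'r' or 't' add -ish.
So fonafw → nofonafw.

nofonafw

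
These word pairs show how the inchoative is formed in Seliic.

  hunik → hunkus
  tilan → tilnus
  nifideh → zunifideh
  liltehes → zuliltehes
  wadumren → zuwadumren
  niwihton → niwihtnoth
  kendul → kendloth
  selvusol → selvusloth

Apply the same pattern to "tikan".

tilan and wadumren both end in -n yet inflect differently (tilnus, zuwadumren), so the final letter is not what conditions the rule; the last vowel is.
"tikan" has last vowel 'a'. The one such stem in the data (tilan → tilnus) deletes the last vowel and adds -us (as does hunik), so the same rule applies.
The other patterns: stems whose last vowel is 'e' add the prefix zu-; stems whose last vowel is 'o' or 'u' delete the last vowel and add -oth.
So tikan → tiknus.

tiknus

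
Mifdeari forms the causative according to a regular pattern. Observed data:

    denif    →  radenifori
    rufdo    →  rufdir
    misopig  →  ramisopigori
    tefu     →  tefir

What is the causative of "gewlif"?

ragewlifori

rufdo and denif both have 2 vowels yet inflect differently (rufdir, radenifori), so the number of vowels is not what conditions the rule; whether the stem ends in a vowel or a consonant is.
"gewlif" ends in a consonant. The stems ending in a consonant (misopig → ramisopigori, denif → radenifori) add ra- … -ori around the stem.
The other pattern: stems ending in a vowel drop the final letter and add -ir.
So gewlif → ragewlifori.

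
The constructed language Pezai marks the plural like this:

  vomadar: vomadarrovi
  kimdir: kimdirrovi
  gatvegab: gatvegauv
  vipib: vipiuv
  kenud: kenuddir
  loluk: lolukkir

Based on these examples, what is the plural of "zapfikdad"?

zapfikdaddir

vomadar and gatvegab both have last vowel 'a' yet inflect differently (vomadarrovi, gatvegauv), so the last vowel is not what conditions the rule; the final letter is.
"zapfikdad" ends in -d. The one such stem in the data (kenud → kenuddir) doubles the final consonant and adds -ir (as does loluk), so the same rule applies.
So zapfikdad → zapfikdaddir.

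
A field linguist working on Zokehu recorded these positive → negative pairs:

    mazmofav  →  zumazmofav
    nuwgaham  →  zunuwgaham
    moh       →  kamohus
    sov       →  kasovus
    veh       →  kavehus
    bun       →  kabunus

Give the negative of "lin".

kalinus

mazmofav and sov both end in -v yet inflect differently (zumazmofav, kasovus), so the final letter is not what conditions the rule; the number of vowels is.
"lin" has 1 vowel. The stems with 1 vowel (veh → kavehus, sov → kasovus, bun → kabunus) add ka- … -us around the stem.
So lin → kalinus.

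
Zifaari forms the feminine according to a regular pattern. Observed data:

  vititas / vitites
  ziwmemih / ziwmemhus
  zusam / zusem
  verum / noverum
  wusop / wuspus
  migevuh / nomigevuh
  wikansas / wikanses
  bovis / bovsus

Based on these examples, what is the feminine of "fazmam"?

fazmem

verum and zusam both end in -m yet inflect differently (noverum, zusem), so the final letter is not what conditions the rule; the last vowel is.
"fazmam" has last vowel 'a'. The stems whose last vowel is 'a' (wikansas → wikanses, vititas → vitites, zusam → zusem) change the last vowel to 'e'.
So fazmam → fazmem.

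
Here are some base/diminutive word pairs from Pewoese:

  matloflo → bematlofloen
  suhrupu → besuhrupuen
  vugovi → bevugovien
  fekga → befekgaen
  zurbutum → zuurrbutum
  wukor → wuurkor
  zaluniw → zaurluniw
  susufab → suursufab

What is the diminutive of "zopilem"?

zourpilem

suhrupu and zurbutum both have last vowel 'u' yet inflect differently (besuhrupuen, zuurrbutum), so the last vowel is not what conditions the rule; whether the stem ends in a vowel or a consonant is.
"zopilem" ends in a consonant. The stems ending in a consonant (zurbutum → zuurrbutum, wukor → wuurkor, zaluniw → zaurluniw) insert -ur- after the first vowel.
So zopilem → zourpilem.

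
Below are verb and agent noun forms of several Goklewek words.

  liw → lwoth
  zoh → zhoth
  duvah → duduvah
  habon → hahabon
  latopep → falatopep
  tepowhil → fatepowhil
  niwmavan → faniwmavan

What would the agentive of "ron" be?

zoh and duvah both end in -h yet inflect differently (zhoth, duduvah), so the final letter is not what conditions the rule; the number of vowels is.
"ron" has 1 vowel. The stems with 1 vowel (liw → lwoth, zoh → zhoth) delete the last vowel and add -oth.
The other patterns: stems with 2 vowels repeat the first consonant+vowel as a prefix; stems with 3 vowels add the prefix fa-.
So ron → rnoth.

rnoth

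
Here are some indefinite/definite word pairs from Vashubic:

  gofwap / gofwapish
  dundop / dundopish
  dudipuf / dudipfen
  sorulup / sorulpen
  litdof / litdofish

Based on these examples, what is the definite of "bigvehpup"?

sorulup and dundop both end in -p yet inflect differently (sorulpen, dundopish), so the final letter is not what conditions the rule; the last vowel is.
"bigvehpup" has last vowel 'u'. The stems whose last vowel is 'u' (sorulup → sorulpen, dudipuf → dudipfen) delete the last vowel and add -en.
So bigvehpup → bigvehppen.

bigvehppen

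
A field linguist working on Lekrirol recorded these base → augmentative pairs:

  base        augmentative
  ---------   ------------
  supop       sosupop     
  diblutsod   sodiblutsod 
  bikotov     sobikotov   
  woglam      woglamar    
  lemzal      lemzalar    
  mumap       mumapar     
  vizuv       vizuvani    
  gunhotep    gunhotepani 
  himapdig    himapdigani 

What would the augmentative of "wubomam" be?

supop and mumap both end in -p yet inflect differently (sosupop, mumapar), so the final letter is not what conditions the rule; the last vowel is.
"wubomam" has last vowel 'a'. The stems whose last vowel is 'a' (woglam → woglamar, lemzal → lemzalar, mumap → mumapar) add -ar.
The other patterns: stems whose last vowel is 'o' add the prefix so-; stems whose last vowel is 'e', 'i' or 'u' add -ani.
So wubomam → wubomamar.

wubomamar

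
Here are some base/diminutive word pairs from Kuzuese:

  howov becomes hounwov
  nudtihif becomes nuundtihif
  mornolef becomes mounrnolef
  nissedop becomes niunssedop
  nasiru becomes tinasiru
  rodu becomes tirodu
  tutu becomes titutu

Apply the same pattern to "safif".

nasiru and nissedop both begin with n- yet inflect differently (tinasiru, niunssedop), so the first letter is not what conditions the rule; the final letter is.
"safif" ends in -f. The stems ending in -f (mornolef → mounrnolef, nudtihif → nuundtihif) insert -un- after the first vowel.
The other pattern: stems ending in -u add the prefix ti-.
So safif → saunfif.

saunfif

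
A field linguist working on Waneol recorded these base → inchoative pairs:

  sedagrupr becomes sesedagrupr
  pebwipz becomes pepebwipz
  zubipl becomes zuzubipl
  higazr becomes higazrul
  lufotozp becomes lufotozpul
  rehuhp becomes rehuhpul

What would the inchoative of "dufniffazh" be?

dufniffazhul

"dufniffazh" has second-to-last letter 'z'. The stems whose second-to-last letter is 'z' (higazr → higazrul, lufotozp → lufotozpul) add -ul.
So dufniffazh → dufniffazhul.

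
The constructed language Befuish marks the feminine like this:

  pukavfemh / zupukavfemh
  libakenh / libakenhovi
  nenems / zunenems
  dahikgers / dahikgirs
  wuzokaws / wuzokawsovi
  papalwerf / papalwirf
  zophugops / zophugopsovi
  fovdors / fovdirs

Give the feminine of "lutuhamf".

zulutuhamf

nenems and fovdors both end in -s yet inflect differently (zunenems, fovdirs), so the final letter is not what conditions the rule; the second-to-last letter is.
"lutuhamf" has second-to-last letter 'm'. The stems whose second-to-last letter is 'm' (pukavfemh → zupukavfemh, nenems → zunenems) add the prefix zu-.
The other patterns: stems whose second-to-last letter is 'r' change the last vowel to 'i'; stems whose second-to-last letter is 'n', 'p' or 'w' add -ovi.
So lutuhamf → zulutuhamf.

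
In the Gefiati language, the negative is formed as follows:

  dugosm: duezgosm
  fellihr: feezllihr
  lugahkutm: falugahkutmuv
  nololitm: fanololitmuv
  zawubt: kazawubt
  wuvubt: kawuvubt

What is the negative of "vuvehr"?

dugosm and lugahkutm both end in -m yet inflect differently (duezgosm, falugahkutmuv), so the final letter is not what conditions the rule; the second-to-last letter is.
"vuvehr" has second-to-last letter 'h'. The one such stem in the data (fellihr → feezllihr) inserts -ez- after the first vowel (as does dugosm), so the same rule applies.
So vuvehr → vuezvehr.

vuezvehr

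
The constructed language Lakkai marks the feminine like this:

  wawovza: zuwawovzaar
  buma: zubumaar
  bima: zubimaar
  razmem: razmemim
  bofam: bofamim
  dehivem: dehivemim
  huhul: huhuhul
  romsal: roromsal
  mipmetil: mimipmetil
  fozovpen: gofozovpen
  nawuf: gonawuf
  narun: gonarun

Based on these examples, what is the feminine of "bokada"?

wawovza and bofam both have last vowel 'a' yet inflect differently (zuwawovzaar, bofamim), so the last vowel is not what conditions the rule; the final letter is.
"bokada" ends in -a. The stems ending in -a (wawovza → zuwawovzaar, buma → zubumaar, bima → zubimaar) add zu- … -ar around the stem.
So bokada → zubokadaar.

zubokadaar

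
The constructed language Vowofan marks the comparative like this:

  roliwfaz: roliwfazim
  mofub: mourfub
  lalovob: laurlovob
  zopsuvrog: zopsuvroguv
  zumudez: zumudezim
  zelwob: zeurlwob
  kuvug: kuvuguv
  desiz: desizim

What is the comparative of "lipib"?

kuvug and mofub both have last vowel 'u' yet inflect differently (kuvuguv, mourfub), so the last vowel is not what conditions the rule; the final letter is.
"lipib" ends in -b. The stems ending in -b (mofub → mourfub, zelwob → zeurlwob, lalovob → laurlovob) insert -ur- after the first vowel.
The other patterns: stems ending in -g add -uv; stems ending in -z add -im.
So lipib → liurpib.

liurpib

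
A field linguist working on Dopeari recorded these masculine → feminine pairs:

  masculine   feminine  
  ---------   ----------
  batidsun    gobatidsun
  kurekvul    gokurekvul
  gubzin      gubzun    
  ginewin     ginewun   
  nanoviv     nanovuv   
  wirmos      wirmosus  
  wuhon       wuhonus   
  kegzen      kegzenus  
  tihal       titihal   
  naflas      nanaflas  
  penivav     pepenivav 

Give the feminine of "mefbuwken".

mefbuwkenus

"mefbuwken" has last vowel 'e'. The one such stem in the data (kegzen → kegzenus) adds -us, so the same rule applies.
So mefbuwken → mefbuwkenus.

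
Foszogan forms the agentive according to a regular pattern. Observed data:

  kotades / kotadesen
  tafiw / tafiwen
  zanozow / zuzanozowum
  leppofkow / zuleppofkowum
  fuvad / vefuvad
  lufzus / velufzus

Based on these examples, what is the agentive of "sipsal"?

vesipsal

tafiw and zanozow both end in -w yet inflect differently (tafiwen, zuzanozowum), so the final letter is not what conditions the rule; the last vowel is.
"sipsal" has last vowel 'a'. The one such stem in the data (fuvad → vefuvad) adds the prefix ve-, so the same rule applies.
The other patterns: stems whose last vowel is 'e' or 'i' add -en; stems whose last vowel is 'o' add zu- … -um around the stem.
So sipsal → vesipsal.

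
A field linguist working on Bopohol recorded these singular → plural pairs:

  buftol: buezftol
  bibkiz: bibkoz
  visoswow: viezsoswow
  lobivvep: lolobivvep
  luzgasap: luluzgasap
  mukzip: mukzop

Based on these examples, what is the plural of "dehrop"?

deezhrop

mukzip and luzgasap both end in -p yet inflect differently (mukzop, luluzgasap), so the final letter is not what conditions the rule; the last vowel is.
"dehrop" has last vowel 'o'. The stems whose last vowel is 'o' (visoswow → viezsoswow, buftol → buezftol) insert -ez- after the first vowel.
The other patterns: stems whose last vowel is 'i' change the last vowel to 'o'; stems whose last vowel is 'a' or 'e' repeat the first consonant+vowel as a prefix.
So dehrop → deezhrop.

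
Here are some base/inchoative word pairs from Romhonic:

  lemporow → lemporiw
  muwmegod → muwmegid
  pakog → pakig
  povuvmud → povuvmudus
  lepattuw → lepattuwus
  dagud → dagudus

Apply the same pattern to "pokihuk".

muwmegod and dagud both end in -d yet inflect differently (muwmegid, dagudus), so the final letter is not what conditions the rule; the last vowel is.
"pokihuk" has last vowel 'u'. The stems whose last vowel is 'u' (dagud → dagudus, lepattuw → lepattuwus, povuvmud → povuvmudus) add -us.
The other pattern: stems whose last vowel is 'o' change the last vowel to 'i'.
So pokihuk → pokihukus.

pokihukus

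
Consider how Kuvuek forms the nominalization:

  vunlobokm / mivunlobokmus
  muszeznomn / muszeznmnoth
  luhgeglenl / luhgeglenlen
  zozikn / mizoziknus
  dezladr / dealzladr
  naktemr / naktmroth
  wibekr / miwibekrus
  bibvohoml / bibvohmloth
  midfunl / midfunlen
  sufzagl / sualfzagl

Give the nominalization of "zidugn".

"zidugn" has second-to-last letter 'g'. The one such stem in the data (sufzagl → sualfzagl) inserts -al- after the first vowel (as does dezladr), so the same rule applies.
So zidugn → zialdugn.

zialdugn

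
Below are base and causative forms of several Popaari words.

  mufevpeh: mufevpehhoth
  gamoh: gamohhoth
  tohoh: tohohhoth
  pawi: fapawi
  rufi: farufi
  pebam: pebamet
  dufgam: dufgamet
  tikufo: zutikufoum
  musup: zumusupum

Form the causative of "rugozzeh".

rugozzehhoth

gamoh and tikufo both have last vowel 'o' yet inflect differently (gamohhoth, zutikufoum), so the last vowel is not what conditions the rule; the final letter is.
"rugozzeh" ends in -h. The stems ending in -h (mufevpeh → mufevpehhoth, gamoh → gamohhoth, tohoh → tohohhoth) double the final consonant and add -oth.
So rugozzeh → rugozzehhoth.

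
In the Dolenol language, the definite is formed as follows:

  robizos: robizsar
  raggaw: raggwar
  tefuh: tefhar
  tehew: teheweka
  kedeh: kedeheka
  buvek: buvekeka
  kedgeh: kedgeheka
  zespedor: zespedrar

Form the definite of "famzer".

famzereka

"famzer" has last vowel 'e'. The stems whose last vowel is 'e' (buvek → buvekeka, kedeh → kedeheka, tehew → teheweka) add -eka.
The other pattern: stems whose last vowel is 'a', 'o' or 'u' delete the last vowel and add -ar.
So famzer → famzereka.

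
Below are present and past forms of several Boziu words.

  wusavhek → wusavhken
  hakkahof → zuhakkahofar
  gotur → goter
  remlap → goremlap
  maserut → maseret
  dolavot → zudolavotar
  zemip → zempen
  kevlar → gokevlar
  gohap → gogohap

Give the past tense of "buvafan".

gobuvafan

"buvafan" has last vowel 'a'. The stems whose last vowel is 'a' (remlap → goremlap, gohap → gogohap, kevlar → gokevlar) add the prefix go-.
So buvafan → gobuvafan.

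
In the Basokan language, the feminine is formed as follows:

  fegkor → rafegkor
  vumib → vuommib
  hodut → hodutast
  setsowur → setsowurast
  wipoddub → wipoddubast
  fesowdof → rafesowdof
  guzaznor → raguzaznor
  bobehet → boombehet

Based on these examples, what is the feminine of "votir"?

hodut and bobehet both end in -t yet inflect differently (hodutast, boombehet), so the final letter is not what conditions the rule; the last vowel is.
"votir" has last vowel 'i'. The one such stem in the data (vumib → vuommib) inserts -om- after the first vowel (as does bobehet), so the same rule applies.
So votir → voomtir.

voomtir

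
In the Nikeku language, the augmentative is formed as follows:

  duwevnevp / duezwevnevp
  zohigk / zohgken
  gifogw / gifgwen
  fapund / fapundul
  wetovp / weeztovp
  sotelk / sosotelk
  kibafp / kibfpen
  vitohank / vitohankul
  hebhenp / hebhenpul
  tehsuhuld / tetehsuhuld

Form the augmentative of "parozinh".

sotelk and vitohank both end in -k yet inflect differently (sosotelk, vitohankul), so the final letter is not what conditions the rule; the second-to-last letter is.
"parozinh" has second-to-last letter 'n'. The stems whose second-to-last letter is 'n' (vitohank → vitohankul, fapund → fapundul, hebhenp → hebhenpul) add -ul.
So parozinh → parozinhul.

parozinhul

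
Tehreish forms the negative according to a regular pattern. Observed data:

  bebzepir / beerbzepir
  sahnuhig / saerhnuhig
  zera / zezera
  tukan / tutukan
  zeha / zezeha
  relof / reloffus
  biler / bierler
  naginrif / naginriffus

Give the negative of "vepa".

vevepa

naginrif and sahnuhig both have last vowel 'i' yet inflect differently (naginriffus, saerhnuhig), so the last vowel is not what conditions the rule; the final letter is.
"vepa" ends in -a. The stems ending in -a (zeha → zezeha, zera → zezera) repeat the first consonant+vowel as a prefix.
The other patterns: stems ending in -f double the final consonant and add -us; stems ending in -g or -r insert -er- after the first vowel.
So vepa → vevepa.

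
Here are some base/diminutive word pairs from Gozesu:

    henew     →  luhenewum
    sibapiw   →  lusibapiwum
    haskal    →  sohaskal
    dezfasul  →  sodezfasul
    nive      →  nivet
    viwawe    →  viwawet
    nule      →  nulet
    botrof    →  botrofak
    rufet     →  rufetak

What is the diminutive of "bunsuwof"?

bunsuwofak

henew and nive both have last vowel 'e' yet inflect differently (luhenewum, nivet), so the last vowel is not what conditions the rule; the final letter is.
"bunsuwof" ends in -f. The one such stem in the data (botrof → botrofak) adds -ak, so the same rule applies.
So bunsuwof → bunsuwofak.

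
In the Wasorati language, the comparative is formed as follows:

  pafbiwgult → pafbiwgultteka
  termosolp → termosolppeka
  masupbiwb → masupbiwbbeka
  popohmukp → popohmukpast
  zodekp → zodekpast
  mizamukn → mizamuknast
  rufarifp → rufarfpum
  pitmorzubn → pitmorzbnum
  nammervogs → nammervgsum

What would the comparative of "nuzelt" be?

termosolp and popohmukp both end in -p yet inflect differently (termosolppeka, popohmukpast), so the final letter is not what conditions the rule; the second-to-last letter is.
"nuzelt" has second-to-last letter 'l'. The stems whose second-to-last letter is 'l' (pafbiwgult → pafbiwgultteka, termosolp → termosolppeka) double the final consonant and add -eka.
The other patterns: stems whose second-to-last letter is 'k' add -ast; stems whose second-to-last letter is 'b', 'f' or 'g' delete the last vowel and add -um.
So nuzelt → nuzeltteka.

nuzeltteka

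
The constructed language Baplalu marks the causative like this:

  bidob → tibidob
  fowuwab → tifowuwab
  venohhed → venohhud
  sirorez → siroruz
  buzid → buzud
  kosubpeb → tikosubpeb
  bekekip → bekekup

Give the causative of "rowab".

tirowab

"rowab" ends in -b. The stems ending in -b (kosubpeb → tikosubpeb, fowuwab → tifowuwab, bidob → tibidob) add the prefix ti-.
So rowab → tirowab.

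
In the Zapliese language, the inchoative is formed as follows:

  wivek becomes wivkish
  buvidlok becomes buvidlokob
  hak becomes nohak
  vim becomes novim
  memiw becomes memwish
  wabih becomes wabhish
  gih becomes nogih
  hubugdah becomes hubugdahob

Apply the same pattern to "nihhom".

hak and wivek both end in -k yet inflect differently (nohak, wivkish), so the final letter is not what conditions the rule; the number of vowels is.
"nihhom" has 2 vowels. The stems with 2 vowels (wivek → wivkish, memiw → memwish, wabih → wabhish) delete the last vowel and add -ish.
So nihhom → nihhmish.

nihhmish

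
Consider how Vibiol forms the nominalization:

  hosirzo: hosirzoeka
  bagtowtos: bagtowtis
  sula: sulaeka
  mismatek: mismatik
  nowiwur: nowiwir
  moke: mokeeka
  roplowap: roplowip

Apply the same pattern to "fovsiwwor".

"fovsiwwor" ends in a consonant. The stems ending in a consonant (roplowap → roplowip, mismatek → mismatik, bagtowtos → bagtowtis) change the last vowel to 'i'.
So fovsiwwor → fovsiwwir.

fovsiwwir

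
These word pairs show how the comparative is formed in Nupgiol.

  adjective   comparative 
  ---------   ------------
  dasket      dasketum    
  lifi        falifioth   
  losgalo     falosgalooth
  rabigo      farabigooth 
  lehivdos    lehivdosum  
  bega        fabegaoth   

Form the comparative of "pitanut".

pitanutum

lehivdos and rabigo both have last vowel 'o' yet inflect differently (lehivdosum, farabigooth), so the last vowel is not what conditions the rule; whether the stem ends in a vowel or a consonant is.
"pitanut" ends in a consonant. The stems ending in a consonant (lehivdos → lehivdosum, dasket → dasketum) add -um.
The other pattern: stems ending in a vowel add fa- … -oth around the stem.
So pitanut → pitanutum.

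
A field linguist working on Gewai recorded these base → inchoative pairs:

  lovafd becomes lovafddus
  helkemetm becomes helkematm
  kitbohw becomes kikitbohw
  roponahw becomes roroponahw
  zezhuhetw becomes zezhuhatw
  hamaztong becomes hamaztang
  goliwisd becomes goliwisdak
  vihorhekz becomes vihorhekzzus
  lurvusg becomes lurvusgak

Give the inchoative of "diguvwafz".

kitbohw and zezhuhetw both end in -w yet inflect differently (kikitbohw, zezhuhatw), so the final letter is not what conditions the rule; the second-to-last letter is.
"diguvwafz" has second-to-last letter 'f'. The one such stem in the data (lovafd → lovafddus) doubles the final consonant and adds -us (as does vihorhekz), so the same rule applies.
The other patterns: stems whose second-to-last letter is 'h' repeat the first consonant+vowel as a prefix; stems whose second-to-last letter is 'n' or 't' change the last vowel to 'a'; stems whose second-to-last letter is 's' add -ak.
So diguvwafz → diguvwafzzus.

diguvwafzzus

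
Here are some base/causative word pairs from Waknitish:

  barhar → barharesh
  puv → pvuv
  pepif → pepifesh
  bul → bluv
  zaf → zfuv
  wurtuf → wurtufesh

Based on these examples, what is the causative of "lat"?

ltuv

"lat" has 1 vowel. The stems with 1 vowel (puv → pvuv, zaf → zfuv, bul → bluv) delete the last vowel and add -uv.
So lat → ltuv.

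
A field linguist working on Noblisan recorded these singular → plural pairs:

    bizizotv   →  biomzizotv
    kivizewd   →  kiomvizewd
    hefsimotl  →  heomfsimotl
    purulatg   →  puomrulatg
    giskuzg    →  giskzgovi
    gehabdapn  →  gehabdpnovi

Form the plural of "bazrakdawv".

baomzrakdawv

purulatg and giskuzg both end in -g yet inflect differently (puomrulatg, giskzgovi), so the final letter is not what conditions the rule; the second-to-last letter is.
"bazrakdawv" has second-to-last letter 'w'. The one such stem in the data (kivizewd → kiomvizewd) inserts -om- after the first vowel (as do bizizotv, hefsimotl), so the same rule applies.
So bazrakdawv → baomzrakdawv.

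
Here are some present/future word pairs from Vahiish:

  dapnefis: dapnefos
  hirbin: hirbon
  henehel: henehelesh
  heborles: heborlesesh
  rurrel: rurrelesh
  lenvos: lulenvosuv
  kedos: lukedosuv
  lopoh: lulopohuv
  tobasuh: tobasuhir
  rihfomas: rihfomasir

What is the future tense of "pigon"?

lupigonuv

"pigon" has last vowel 'o'. The stems whose last vowel is 'o' (lenvos → lulenvosuv, kedos → lukedosuv, lopoh → lulopohuv) add lu- … -uv around the stem.
The other patterns: stems whose last vowel is 'i' change the last vowel to 'o'; stems whose last vowel is 'e' add -esh; stems whose last vowel is 'a' or 'u' add -ir.
So pigon → lupigonuv.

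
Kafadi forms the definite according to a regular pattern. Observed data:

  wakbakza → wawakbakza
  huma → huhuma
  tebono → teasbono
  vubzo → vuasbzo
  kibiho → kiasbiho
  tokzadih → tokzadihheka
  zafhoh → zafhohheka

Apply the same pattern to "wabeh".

tebono and zafhoh both have last vowel 'o' yet inflect differently (teasbono, zafhohheka), so the last vowel is not what conditions the rule; the final letter is.
"wabeh" ends in -h. The stems ending in -h (tokzadih → tokzadihheka, zafhoh → zafhohheka) double the final consonant and add -eka.
The other patterns: stems ending in -a repeat the first consonant+vowel as a prefix; stems ending in -o insert -as- after the first vowel.
So wabeh → wabehheka.

wabehheka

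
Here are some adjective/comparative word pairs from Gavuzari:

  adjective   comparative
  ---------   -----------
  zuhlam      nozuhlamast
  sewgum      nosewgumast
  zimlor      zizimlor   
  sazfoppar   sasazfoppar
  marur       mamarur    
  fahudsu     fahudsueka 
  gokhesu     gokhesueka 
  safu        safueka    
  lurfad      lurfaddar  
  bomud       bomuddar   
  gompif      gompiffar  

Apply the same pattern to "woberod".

"woberod" ends in -d. The stems ending in -d (lurfad → lurfaddar, bomud → bomuddar) double the final consonant and add -ar.
The other patterns: stems ending in -m add no- … -ast around the stem; stems ending in -r repeat the first consonant+vowel as a prefix; stems ending in -u add -eka.
So woberod → woberoddar.

woberoddar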